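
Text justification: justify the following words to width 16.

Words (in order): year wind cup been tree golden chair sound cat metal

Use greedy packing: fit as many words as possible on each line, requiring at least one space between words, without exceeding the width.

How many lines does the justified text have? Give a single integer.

Answer: 4

Derivation:
Line 1: ['year', 'wind', 'cup'] (min_width=13, slack=3)
Line 2: ['been', 'tree', 'golden'] (min_width=16, slack=0)
Line 3: ['chair', 'sound', 'cat'] (min_width=15, slack=1)
Line 4: ['metal'] (min_width=5, slack=11)
Total lines: 4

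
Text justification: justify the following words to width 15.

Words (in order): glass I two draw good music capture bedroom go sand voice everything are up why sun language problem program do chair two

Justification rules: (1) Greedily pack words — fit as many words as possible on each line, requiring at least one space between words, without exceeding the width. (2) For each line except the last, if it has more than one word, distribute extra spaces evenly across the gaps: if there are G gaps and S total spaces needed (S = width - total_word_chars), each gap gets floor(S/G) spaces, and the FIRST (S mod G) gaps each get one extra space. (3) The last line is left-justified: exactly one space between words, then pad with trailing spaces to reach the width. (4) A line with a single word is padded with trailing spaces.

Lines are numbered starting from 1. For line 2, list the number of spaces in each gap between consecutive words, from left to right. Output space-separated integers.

Line 1: ['glass', 'I', 'two'] (min_width=11, slack=4)
Line 2: ['draw', 'good', 'music'] (min_width=15, slack=0)
Line 3: ['capture', 'bedroom'] (min_width=15, slack=0)
Line 4: ['go', 'sand', 'voice'] (min_width=13, slack=2)
Line 5: ['everything', 'are'] (min_width=14, slack=1)
Line 6: ['up', 'why', 'sun'] (min_width=10, slack=5)
Line 7: ['language'] (min_width=8, slack=7)
Line 8: ['problem', 'program'] (min_width=15, slack=0)
Line 9: ['do', 'chair', 'two'] (min_width=12, slack=3)

Answer: 1 1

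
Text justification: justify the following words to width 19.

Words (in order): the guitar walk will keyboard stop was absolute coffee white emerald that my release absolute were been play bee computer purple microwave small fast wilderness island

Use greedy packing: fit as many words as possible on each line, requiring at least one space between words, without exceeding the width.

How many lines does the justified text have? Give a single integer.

Answer: 10

Derivation:
Line 1: ['the', 'guitar', 'walk'] (min_width=15, slack=4)
Line 2: ['will', 'keyboard', 'stop'] (min_width=18, slack=1)
Line 3: ['was', 'absolute', 'coffee'] (min_width=19, slack=0)
Line 4: ['white', 'emerald', 'that'] (min_width=18, slack=1)
Line 5: ['my', 'release', 'absolute'] (min_width=19, slack=0)
Line 6: ['were', 'been', 'play', 'bee'] (min_width=18, slack=1)
Line 7: ['computer', 'purple'] (min_width=15, slack=4)
Line 8: ['microwave', 'small'] (min_width=15, slack=4)
Line 9: ['fast', 'wilderness'] (min_width=15, slack=4)
Line 10: ['island'] (min_width=6, slack=13)
Total lines: 10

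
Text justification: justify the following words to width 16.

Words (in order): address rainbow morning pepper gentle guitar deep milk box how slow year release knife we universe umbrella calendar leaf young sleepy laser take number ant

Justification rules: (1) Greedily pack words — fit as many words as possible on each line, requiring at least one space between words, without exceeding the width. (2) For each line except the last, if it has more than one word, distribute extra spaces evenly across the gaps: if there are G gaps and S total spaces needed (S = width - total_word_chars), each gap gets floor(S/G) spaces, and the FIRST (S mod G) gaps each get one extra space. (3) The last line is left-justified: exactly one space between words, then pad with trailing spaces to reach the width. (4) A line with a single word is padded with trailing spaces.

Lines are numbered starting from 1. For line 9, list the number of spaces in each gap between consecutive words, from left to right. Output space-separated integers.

Line 1: ['address', 'rainbow'] (min_width=15, slack=1)
Line 2: ['morning', 'pepper'] (min_width=14, slack=2)
Line 3: ['gentle', 'guitar'] (min_width=13, slack=3)
Line 4: ['deep', 'milk', 'box'] (min_width=13, slack=3)
Line 5: ['how', 'slow', 'year'] (min_width=13, slack=3)
Line 6: ['release', 'knife', 'we'] (min_width=16, slack=0)
Line 7: ['universe'] (min_width=8, slack=8)
Line 8: ['umbrella'] (min_width=8, slack=8)
Line 9: ['calendar', 'leaf'] (min_width=13, slack=3)
Line 10: ['young', 'sleepy'] (min_width=12, slack=4)
Line 11: ['laser', 'take'] (min_width=10, slack=6)
Line 12: ['number', 'ant'] (min_width=10, slack=6)

Answer: 4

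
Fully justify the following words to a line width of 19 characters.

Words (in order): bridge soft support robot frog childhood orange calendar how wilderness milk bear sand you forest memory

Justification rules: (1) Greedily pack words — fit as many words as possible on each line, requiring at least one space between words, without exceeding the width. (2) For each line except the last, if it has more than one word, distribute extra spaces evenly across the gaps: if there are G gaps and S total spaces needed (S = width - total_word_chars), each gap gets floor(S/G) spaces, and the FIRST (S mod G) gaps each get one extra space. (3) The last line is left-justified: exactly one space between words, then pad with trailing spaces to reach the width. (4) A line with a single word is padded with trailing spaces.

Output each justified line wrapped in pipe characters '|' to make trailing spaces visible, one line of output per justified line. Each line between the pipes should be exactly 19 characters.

Line 1: ['bridge', 'soft', 'support'] (min_width=19, slack=0)
Line 2: ['robot', 'frog'] (min_width=10, slack=9)
Line 3: ['childhood', 'orange'] (min_width=16, slack=3)
Line 4: ['calendar', 'how'] (min_width=12, slack=7)
Line 5: ['wilderness', 'milk'] (min_width=15, slack=4)
Line 6: ['bear', 'sand', 'you'] (min_width=13, slack=6)
Line 7: ['forest', 'memory'] (min_width=13, slack=6)

Answer: |bridge soft support|
|robot          frog|
|childhood    orange|
|calendar        how|
|wilderness     milk|
|bear    sand    you|
|forest memory      |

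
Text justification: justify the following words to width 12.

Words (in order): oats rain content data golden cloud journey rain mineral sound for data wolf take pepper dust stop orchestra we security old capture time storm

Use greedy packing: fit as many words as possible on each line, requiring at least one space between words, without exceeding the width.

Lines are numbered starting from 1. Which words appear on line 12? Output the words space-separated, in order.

Answer: capture time

Derivation:
Line 1: ['oats', 'rain'] (min_width=9, slack=3)
Line 2: ['content', 'data'] (min_width=12, slack=0)
Line 3: ['golden', 'cloud'] (min_width=12, slack=0)
Line 4: ['journey', 'rain'] (min_width=12, slack=0)
Line 5: ['mineral'] (min_width=7, slack=5)
Line 6: ['sound', 'for'] (min_width=9, slack=3)
Line 7: ['data', 'wolf'] (min_width=9, slack=3)
Line 8: ['take', 'pepper'] (min_width=11, slack=1)
Line 9: ['dust', 'stop'] (min_width=9, slack=3)
Line 10: ['orchestra', 'we'] (min_width=12, slack=0)
Line 11: ['security', 'old'] (min_width=12, slack=0)
Line 12: ['capture', 'time'] (min_width=12, slack=0)
Line 13: ['storm'] (min_width=5, slack=7)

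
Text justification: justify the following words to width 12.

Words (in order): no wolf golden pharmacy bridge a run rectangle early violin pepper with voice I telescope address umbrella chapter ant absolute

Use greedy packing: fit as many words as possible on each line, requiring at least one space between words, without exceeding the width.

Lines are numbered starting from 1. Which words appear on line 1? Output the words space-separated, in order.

Line 1: ['no', 'wolf'] (min_width=7, slack=5)
Line 2: ['golden'] (min_width=6, slack=6)
Line 3: ['pharmacy'] (min_width=8, slack=4)
Line 4: ['bridge', 'a', 'run'] (min_width=12, slack=0)
Line 5: ['rectangle'] (min_width=9, slack=3)
Line 6: ['early', 'violin'] (min_width=12, slack=0)
Line 7: ['pepper', 'with'] (min_width=11, slack=1)
Line 8: ['voice', 'I'] (min_width=7, slack=5)
Line 9: ['telescope'] (min_width=9, slack=3)
Line 10: ['address'] (min_width=7, slack=5)
Line 11: ['umbrella'] (min_width=8, slack=4)
Line 12: ['chapter', 'ant'] (min_width=11, slack=1)
Line 13: ['absolute'] (min_width=8, slack=4)

Answer: no wolf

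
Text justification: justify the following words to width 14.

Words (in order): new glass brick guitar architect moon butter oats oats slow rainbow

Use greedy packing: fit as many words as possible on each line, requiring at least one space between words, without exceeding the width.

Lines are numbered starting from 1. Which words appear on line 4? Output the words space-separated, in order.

Line 1: ['new', 'glass'] (min_width=9, slack=5)
Line 2: ['brick', 'guitar'] (min_width=12, slack=2)
Line 3: ['architect', 'moon'] (min_width=14, slack=0)
Line 4: ['butter', 'oats'] (min_width=11, slack=3)
Line 5: ['oats', 'slow'] (min_width=9, slack=5)
Line 6: ['rainbow'] (min_width=7, slack=7)

Answer: butter oats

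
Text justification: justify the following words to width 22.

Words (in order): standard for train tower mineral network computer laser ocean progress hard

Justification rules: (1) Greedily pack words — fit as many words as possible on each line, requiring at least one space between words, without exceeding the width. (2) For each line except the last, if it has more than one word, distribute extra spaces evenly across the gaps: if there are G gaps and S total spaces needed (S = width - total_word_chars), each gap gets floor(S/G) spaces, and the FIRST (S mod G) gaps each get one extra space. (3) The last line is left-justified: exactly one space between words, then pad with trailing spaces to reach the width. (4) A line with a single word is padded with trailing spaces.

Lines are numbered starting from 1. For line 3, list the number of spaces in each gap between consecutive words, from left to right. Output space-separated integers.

Line 1: ['standard', 'for', 'train'] (min_width=18, slack=4)
Line 2: ['tower', 'mineral', 'network'] (min_width=21, slack=1)
Line 3: ['computer', 'laser', 'ocean'] (min_width=20, slack=2)
Line 4: ['progress', 'hard'] (min_width=13, slack=9)

Answer: 2 2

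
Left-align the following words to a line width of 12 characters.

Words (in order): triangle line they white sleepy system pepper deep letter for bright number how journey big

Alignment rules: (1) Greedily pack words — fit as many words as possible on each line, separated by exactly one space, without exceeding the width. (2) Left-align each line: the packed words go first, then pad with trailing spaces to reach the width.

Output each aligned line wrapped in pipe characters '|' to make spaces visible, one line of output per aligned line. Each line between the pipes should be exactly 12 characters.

Answer: |triangle    |
|line they   |
|white sleepy|
|system      |
|pepper deep |
|letter for  |
|bright      |
|number how  |
|journey big |

Derivation:
Line 1: ['triangle'] (min_width=8, slack=4)
Line 2: ['line', 'they'] (min_width=9, slack=3)
Line 3: ['white', 'sleepy'] (min_width=12, slack=0)
Line 4: ['system'] (min_width=6, slack=6)
Line 5: ['pepper', 'deep'] (min_width=11, slack=1)
Line 6: ['letter', 'for'] (min_width=10, slack=2)
Line 7: ['bright'] (min_width=6, slack=6)
Line 8: ['number', 'how'] (min_width=10, slack=2)
Line 9: ['journey', 'big'] (min_width=11, slack=1)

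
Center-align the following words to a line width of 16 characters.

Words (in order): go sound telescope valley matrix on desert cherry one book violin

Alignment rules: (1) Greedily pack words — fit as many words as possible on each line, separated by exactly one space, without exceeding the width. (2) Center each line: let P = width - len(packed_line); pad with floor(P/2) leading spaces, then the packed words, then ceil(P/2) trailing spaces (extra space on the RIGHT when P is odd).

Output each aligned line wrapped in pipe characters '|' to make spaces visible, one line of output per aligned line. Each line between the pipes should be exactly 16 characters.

Answer: |    go sound    |
|telescope valley|
|matrix on desert|
|cherry one book |
|     violin     |

Derivation:
Line 1: ['go', 'sound'] (min_width=8, slack=8)
Line 2: ['telescope', 'valley'] (min_width=16, slack=0)
Line 3: ['matrix', 'on', 'desert'] (min_width=16, slack=0)
Line 4: ['cherry', 'one', 'book'] (min_width=15, slack=1)
Line 5: ['violin'] (min_width=6, slack=10)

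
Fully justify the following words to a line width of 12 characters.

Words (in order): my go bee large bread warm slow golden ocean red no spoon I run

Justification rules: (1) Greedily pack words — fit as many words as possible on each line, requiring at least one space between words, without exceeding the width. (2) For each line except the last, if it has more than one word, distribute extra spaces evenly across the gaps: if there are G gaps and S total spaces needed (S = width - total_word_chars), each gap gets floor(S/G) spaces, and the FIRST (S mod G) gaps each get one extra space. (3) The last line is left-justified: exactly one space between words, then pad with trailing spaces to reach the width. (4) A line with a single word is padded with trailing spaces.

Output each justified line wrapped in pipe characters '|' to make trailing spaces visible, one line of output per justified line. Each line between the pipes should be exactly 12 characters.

Answer: |my   go  bee|
|large  bread|
|warm    slow|
|golden ocean|
|red no spoon|
|I run       |

Derivation:
Line 1: ['my', 'go', 'bee'] (min_width=9, slack=3)
Line 2: ['large', 'bread'] (min_width=11, slack=1)
Line 3: ['warm', 'slow'] (min_width=9, slack=3)
Line 4: ['golden', 'ocean'] (min_width=12, slack=0)
Line 5: ['red', 'no', 'spoon'] (min_width=12, slack=0)
Line 6: ['I', 'run'] (min_width=5, slack=7)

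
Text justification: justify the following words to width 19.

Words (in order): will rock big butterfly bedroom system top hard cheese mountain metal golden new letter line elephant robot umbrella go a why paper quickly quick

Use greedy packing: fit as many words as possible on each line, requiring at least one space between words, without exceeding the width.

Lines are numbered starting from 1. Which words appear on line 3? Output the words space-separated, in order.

Line 1: ['will', 'rock', 'big'] (min_width=13, slack=6)
Line 2: ['butterfly', 'bedroom'] (min_width=17, slack=2)
Line 3: ['system', 'top', 'hard'] (min_width=15, slack=4)
Line 4: ['cheese', 'mountain'] (min_width=15, slack=4)
Line 5: ['metal', 'golden', 'new'] (min_width=16, slack=3)
Line 6: ['letter', 'line'] (min_width=11, slack=8)
Line 7: ['elephant', 'robot'] (min_width=14, slack=5)
Line 8: ['umbrella', 'go', 'a', 'why'] (min_width=17, slack=2)
Line 9: ['paper', 'quickly', 'quick'] (min_width=19, slack=0)

Answer: system top hard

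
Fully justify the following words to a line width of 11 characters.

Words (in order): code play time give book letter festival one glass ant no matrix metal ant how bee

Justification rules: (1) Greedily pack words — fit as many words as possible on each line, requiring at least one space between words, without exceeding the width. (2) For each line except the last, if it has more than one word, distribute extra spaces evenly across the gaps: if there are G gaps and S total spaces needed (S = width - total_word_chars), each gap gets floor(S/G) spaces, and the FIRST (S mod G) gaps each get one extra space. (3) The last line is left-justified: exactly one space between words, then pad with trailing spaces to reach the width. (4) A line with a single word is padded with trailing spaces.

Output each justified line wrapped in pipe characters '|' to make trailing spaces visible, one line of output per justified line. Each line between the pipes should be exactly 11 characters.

Line 1: ['code', 'play'] (min_width=9, slack=2)
Line 2: ['time', 'give'] (min_width=9, slack=2)
Line 3: ['book', 'letter'] (min_width=11, slack=0)
Line 4: ['festival'] (min_width=8, slack=3)
Line 5: ['one', 'glass'] (min_width=9, slack=2)
Line 6: ['ant', 'no'] (min_width=6, slack=5)
Line 7: ['matrix'] (min_width=6, slack=5)
Line 8: ['metal', 'ant'] (min_width=9, slack=2)
Line 9: ['how', 'bee'] (min_width=7, slack=4)

Answer: |code   play|
|time   give|
|book letter|
|festival   |
|one   glass|
|ant      no|
|matrix     |
|metal   ant|
|how bee    |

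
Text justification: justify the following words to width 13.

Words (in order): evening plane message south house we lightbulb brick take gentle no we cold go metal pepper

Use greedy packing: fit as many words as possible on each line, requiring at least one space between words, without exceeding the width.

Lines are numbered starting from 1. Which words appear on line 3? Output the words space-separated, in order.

Answer: house we

Derivation:
Line 1: ['evening', 'plane'] (min_width=13, slack=0)
Line 2: ['message', 'south'] (min_width=13, slack=0)
Line 3: ['house', 'we'] (min_width=8, slack=5)
Line 4: ['lightbulb'] (min_width=9, slack=4)
Line 5: ['brick', 'take'] (min_width=10, slack=3)
Line 6: ['gentle', 'no', 'we'] (min_width=12, slack=1)
Line 7: ['cold', 'go', 'metal'] (min_width=13, slack=0)
Line 8: ['pepper'] (min_width=6, slack=7)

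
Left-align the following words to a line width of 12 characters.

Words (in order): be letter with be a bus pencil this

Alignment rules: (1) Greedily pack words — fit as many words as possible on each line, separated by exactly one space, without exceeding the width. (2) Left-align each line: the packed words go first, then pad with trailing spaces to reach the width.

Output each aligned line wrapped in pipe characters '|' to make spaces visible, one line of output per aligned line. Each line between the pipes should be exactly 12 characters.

Answer: |be letter   |
|with be a   |
|bus pencil  |
|this        |

Derivation:
Line 1: ['be', 'letter'] (min_width=9, slack=3)
Line 2: ['with', 'be', 'a'] (min_width=9, slack=3)
Line 3: ['bus', 'pencil'] (min_width=10, slack=2)
Line 4: ['this'] (min_width=4, slack=8)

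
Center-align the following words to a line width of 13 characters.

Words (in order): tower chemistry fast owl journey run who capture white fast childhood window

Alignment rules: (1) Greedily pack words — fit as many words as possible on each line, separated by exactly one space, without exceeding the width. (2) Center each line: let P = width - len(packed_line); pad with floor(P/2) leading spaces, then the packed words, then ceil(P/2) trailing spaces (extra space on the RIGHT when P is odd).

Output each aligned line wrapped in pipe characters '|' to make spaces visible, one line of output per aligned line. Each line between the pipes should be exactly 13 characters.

Line 1: ['tower'] (min_width=5, slack=8)
Line 2: ['chemistry'] (min_width=9, slack=4)
Line 3: ['fast', 'owl'] (min_width=8, slack=5)
Line 4: ['journey', 'run'] (min_width=11, slack=2)
Line 5: ['who', 'capture'] (min_width=11, slack=2)
Line 6: ['white', 'fast'] (min_width=10, slack=3)
Line 7: ['childhood'] (min_width=9, slack=4)
Line 8: ['window'] (min_width=6, slack=7)

Answer: |    tower    |
|  chemistry  |
|  fast owl   |
| journey run |
| who capture |
| white fast  |
|  childhood  |
|   window    |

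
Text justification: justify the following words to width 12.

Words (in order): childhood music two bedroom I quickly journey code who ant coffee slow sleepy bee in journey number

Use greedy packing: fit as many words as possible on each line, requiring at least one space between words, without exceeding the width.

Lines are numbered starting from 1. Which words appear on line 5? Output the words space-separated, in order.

Line 1: ['childhood'] (min_width=9, slack=3)
Line 2: ['music', 'two'] (min_width=9, slack=3)
Line 3: ['bedroom', 'I'] (min_width=9, slack=3)
Line 4: ['quickly'] (min_width=7, slack=5)
Line 5: ['journey', 'code'] (min_width=12, slack=0)
Line 6: ['who', 'ant'] (min_width=7, slack=5)
Line 7: ['coffee', 'slow'] (min_width=11, slack=1)
Line 8: ['sleepy', 'bee'] (min_width=10, slack=2)
Line 9: ['in', 'journey'] (min_width=10, slack=2)
Line 10: ['number'] (min_width=6, slack=6)

Answer: journey code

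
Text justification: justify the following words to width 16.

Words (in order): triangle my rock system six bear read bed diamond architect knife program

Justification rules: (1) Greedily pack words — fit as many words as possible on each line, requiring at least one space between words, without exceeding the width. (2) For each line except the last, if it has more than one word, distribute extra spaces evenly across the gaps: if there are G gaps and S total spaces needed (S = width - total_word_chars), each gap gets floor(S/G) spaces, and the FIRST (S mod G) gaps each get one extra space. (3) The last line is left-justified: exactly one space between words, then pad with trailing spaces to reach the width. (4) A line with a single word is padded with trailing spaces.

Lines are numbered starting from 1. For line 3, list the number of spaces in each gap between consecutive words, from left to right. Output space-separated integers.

Answer: 1 1

Derivation:
Line 1: ['triangle', 'my', 'rock'] (min_width=16, slack=0)
Line 2: ['system', 'six', 'bear'] (min_width=15, slack=1)
Line 3: ['read', 'bed', 'diamond'] (min_width=16, slack=0)
Line 4: ['architect', 'knife'] (min_width=15, slack=1)
Line 5: ['program'] (min_width=7, slack=9)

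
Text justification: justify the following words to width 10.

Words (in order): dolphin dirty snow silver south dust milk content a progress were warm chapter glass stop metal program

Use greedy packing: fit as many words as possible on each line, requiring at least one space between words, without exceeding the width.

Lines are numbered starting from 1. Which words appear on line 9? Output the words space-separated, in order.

Answer: chapter

Derivation:
Line 1: ['dolphin'] (min_width=7, slack=3)
Line 2: ['dirty', 'snow'] (min_width=10, slack=0)
Line 3: ['silver'] (min_width=6, slack=4)
Line 4: ['south', 'dust'] (min_width=10, slack=0)
Line 5: ['milk'] (min_width=4, slack=6)
Line 6: ['content', 'a'] (min_width=9, slack=1)
Line 7: ['progress'] (min_width=8, slack=2)
Line 8: ['were', 'warm'] (min_width=9, slack=1)
Line 9: ['chapter'] (min_width=7, slack=3)
Line 10: ['glass', 'stop'] (min_width=10, slack=0)
Line 11: ['metal'] (min_width=5, slack=5)
Line 12: ['program'] (min_width=7, slack=3)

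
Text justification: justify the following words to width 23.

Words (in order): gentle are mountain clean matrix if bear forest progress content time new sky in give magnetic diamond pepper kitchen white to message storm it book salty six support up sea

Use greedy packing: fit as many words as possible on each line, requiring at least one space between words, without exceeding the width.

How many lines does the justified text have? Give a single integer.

Answer: 9

Derivation:
Line 1: ['gentle', 'are', 'mountain'] (min_width=19, slack=4)
Line 2: ['clean', 'matrix', 'if', 'bear'] (min_width=20, slack=3)
Line 3: ['forest', 'progress', 'content'] (min_width=23, slack=0)
Line 4: ['time', 'new', 'sky', 'in', 'give'] (min_width=20, slack=3)
Line 5: ['magnetic', 'diamond', 'pepper'] (min_width=23, slack=0)
Line 6: ['kitchen', 'white', 'to'] (min_width=16, slack=7)
Line 7: ['message', 'storm', 'it', 'book'] (min_width=21, slack=2)
Line 8: ['salty', 'six', 'support', 'up'] (min_width=20, slack=3)
Line 9: ['sea'] (min_width=3, slack=20)
Total lines: 9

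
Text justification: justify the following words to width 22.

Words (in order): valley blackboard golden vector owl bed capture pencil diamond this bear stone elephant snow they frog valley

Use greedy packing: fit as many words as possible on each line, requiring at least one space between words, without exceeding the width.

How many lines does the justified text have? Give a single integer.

Line 1: ['valley', 'blackboard'] (min_width=17, slack=5)
Line 2: ['golden', 'vector', 'owl', 'bed'] (min_width=21, slack=1)
Line 3: ['capture', 'pencil', 'diamond'] (min_width=22, slack=0)
Line 4: ['this', 'bear', 'stone'] (min_width=15, slack=7)
Line 5: ['elephant', 'snow', 'they'] (min_width=18, slack=4)
Line 6: ['frog', 'valley'] (min_width=11, slack=11)
Total lines: 6

Answer: 6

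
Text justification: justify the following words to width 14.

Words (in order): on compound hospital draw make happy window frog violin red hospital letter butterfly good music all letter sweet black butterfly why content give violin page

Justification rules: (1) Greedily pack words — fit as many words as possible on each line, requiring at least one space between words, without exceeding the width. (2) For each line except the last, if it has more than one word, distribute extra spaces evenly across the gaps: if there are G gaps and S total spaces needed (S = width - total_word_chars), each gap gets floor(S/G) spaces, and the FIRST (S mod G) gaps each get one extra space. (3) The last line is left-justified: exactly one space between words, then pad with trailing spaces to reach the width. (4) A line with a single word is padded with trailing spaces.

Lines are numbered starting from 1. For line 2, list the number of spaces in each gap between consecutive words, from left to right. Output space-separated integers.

Answer: 2

Derivation:
Line 1: ['on', 'compound'] (min_width=11, slack=3)
Line 2: ['hospital', 'draw'] (min_width=13, slack=1)
Line 3: ['make', 'happy'] (min_width=10, slack=4)
Line 4: ['window', 'frog'] (min_width=11, slack=3)
Line 5: ['violin', 'red'] (min_width=10, slack=4)
Line 6: ['hospital'] (min_width=8, slack=6)
Line 7: ['letter'] (min_width=6, slack=8)
Line 8: ['butterfly', 'good'] (min_width=14, slack=0)
Line 9: ['music', 'all'] (min_width=9, slack=5)
Line 10: ['letter', 'sweet'] (min_width=12, slack=2)
Line 11: ['black'] (min_width=5, slack=9)
Line 12: ['butterfly', 'why'] (min_width=13, slack=1)
Line 13: ['content', 'give'] (min_width=12, slack=2)
Line 14: ['violin', 'page'] (min_width=11, slack=3)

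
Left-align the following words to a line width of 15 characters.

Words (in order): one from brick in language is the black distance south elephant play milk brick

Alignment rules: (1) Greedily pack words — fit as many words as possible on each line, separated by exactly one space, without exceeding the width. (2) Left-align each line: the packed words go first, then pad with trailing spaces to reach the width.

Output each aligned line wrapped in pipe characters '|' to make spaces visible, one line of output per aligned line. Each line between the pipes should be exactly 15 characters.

Line 1: ['one', 'from', 'brick'] (min_width=14, slack=1)
Line 2: ['in', 'language', 'is'] (min_width=14, slack=1)
Line 3: ['the', 'black'] (min_width=9, slack=6)
Line 4: ['distance', 'south'] (min_width=14, slack=1)
Line 5: ['elephant', 'play'] (min_width=13, slack=2)
Line 6: ['milk', 'brick'] (min_width=10, slack=5)

Answer: |one from brick |
|in language is |
|the black      |
|distance south |
|elephant play  |
|milk brick     |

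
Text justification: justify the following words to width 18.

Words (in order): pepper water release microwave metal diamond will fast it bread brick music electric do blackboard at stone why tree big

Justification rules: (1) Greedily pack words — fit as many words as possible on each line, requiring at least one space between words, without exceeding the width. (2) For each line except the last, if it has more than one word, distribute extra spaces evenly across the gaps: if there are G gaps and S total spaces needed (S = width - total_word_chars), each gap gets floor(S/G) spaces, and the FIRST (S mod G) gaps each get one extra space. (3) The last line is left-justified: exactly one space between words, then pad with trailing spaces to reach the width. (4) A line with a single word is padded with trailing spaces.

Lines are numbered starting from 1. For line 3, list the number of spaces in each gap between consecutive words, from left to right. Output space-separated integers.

Answer: 1 1

Derivation:
Line 1: ['pepper', 'water'] (min_width=12, slack=6)
Line 2: ['release', 'microwave'] (min_width=17, slack=1)
Line 3: ['metal', 'diamond', 'will'] (min_width=18, slack=0)
Line 4: ['fast', 'it', 'bread'] (min_width=13, slack=5)
Line 5: ['brick', 'music'] (min_width=11, slack=7)
Line 6: ['electric', 'do'] (min_width=11, slack=7)
Line 7: ['blackboard', 'at'] (min_width=13, slack=5)
Line 8: ['stone', 'why', 'tree', 'big'] (min_width=18, slack=0)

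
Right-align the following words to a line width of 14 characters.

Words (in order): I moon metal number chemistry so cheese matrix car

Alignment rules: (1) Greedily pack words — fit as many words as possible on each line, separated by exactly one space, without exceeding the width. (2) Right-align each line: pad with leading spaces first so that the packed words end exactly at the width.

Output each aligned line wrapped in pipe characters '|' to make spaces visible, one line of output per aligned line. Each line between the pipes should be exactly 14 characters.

Line 1: ['I', 'moon', 'metal'] (min_width=12, slack=2)
Line 2: ['number'] (min_width=6, slack=8)
Line 3: ['chemistry', 'so'] (min_width=12, slack=2)
Line 4: ['cheese', 'matrix'] (min_width=13, slack=1)
Line 5: ['car'] (min_width=3, slack=11)

Answer: |  I moon metal|
|        number|
|  chemistry so|
| cheese matrix|
|           car|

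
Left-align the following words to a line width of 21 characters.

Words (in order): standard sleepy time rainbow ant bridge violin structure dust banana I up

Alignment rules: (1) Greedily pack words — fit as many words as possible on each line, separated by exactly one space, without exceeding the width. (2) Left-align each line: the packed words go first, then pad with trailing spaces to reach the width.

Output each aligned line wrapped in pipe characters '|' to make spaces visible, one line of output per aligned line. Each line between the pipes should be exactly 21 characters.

Line 1: ['standard', 'sleepy', 'time'] (min_width=20, slack=1)
Line 2: ['rainbow', 'ant', 'bridge'] (min_width=18, slack=3)
Line 3: ['violin', 'structure', 'dust'] (min_width=21, slack=0)
Line 4: ['banana', 'I', 'up'] (min_width=11, slack=10)

Answer: |standard sleepy time |
|rainbow ant bridge   |
|violin structure dust|
|banana I up          |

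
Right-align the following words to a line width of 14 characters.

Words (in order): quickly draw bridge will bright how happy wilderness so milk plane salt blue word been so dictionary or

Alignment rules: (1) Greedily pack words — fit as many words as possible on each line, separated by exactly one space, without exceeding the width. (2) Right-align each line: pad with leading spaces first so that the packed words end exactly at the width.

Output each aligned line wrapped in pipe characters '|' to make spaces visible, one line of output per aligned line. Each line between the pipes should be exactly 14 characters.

Answer: |  quickly draw|
|   bridge will|
|    bright how|
|         happy|
| wilderness so|
|    milk plane|
|salt blue word|
|       been so|
| dictionary or|

Derivation:
Line 1: ['quickly', 'draw'] (min_width=12, slack=2)
Line 2: ['bridge', 'will'] (min_width=11, slack=3)
Line 3: ['bright', 'how'] (min_width=10, slack=4)
Line 4: ['happy'] (min_width=5, slack=9)
Line 5: ['wilderness', 'so'] (min_width=13, slack=1)
Line 6: ['milk', 'plane'] (min_width=10, slack=4)
Line 7: ['salt', 'blue', 'word'] (min_width=14, slack=0)
Line 8: ['been', 'so'] (min_width=7, slack=7)
Line 9: ['dictionary', 'or'] (min_width=13, slack=1)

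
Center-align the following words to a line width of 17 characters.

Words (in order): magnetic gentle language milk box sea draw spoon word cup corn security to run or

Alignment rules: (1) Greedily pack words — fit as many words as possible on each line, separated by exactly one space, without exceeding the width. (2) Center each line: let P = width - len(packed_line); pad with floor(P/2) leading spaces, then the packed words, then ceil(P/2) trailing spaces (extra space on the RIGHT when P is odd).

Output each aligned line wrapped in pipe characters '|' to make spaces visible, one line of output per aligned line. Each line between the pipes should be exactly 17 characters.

Line 1: ['magnetic', 'gentle'] (min_width=15, slack=2)
Line 2: ['language', 'milk', 'box'] (min_width=17, slack=0)
Line 3: ['sea', 'draw', 'spoon'] (min_width=14, slack=3)
Line 4: ['word', 'cup', 'corn'] (min_width=13, slack=4)
Line 5: ['security', 'to', 'run'] (min_width=15, slack=2)
Line 6: ['or'] (min_width=2, slack=15)

Answer: | magnetic gentle |
|language milk box|
| sea draw spoon  |
|  word cup corn  |
| security to run |
|       or        |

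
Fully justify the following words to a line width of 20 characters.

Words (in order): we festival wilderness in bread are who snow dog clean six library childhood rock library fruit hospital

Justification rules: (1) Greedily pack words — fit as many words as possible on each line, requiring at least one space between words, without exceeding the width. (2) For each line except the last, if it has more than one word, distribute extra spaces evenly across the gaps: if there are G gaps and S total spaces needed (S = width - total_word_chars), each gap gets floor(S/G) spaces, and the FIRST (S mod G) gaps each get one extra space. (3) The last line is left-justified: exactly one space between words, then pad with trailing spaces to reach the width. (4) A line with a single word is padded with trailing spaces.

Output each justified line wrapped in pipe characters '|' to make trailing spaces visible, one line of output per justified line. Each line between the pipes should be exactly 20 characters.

Line 1: ['we', 'festival'] (min_width=11, slack=9)
Line 2: ['wilderness', 'in', 'bread'] (min_width=19, slack=1)
Line 3: ['are', 'who', 'snow', 'dog'] (min_width=16, slack=4)
Line 4: ['clean', 'six', 'library'] (min_width=17, slack=3)
Line 5: ['childhood', 'rock'] (min_width=14, slack=6)
Line 6: ['library', 'fruit'] (min_width=13, slack=7)
Line 7: ['hospital'] (min_width=8, slack=12)

Answer: |we          festival|
|wilderness  in bread|
|are   who  snow  dog|
|clean   six  library|
|childhood       rock|
|library        fruit|
|hospital            |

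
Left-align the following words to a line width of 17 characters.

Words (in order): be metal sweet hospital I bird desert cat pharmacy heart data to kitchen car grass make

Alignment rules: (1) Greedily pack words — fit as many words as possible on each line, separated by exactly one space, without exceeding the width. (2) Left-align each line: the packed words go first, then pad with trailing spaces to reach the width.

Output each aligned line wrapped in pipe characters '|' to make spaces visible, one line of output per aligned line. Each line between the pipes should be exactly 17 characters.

Line 1: ['be', 'metal', 'sweet'] (min_width=14, slack=3)
Line 2: ['hospital', 'I', 'bird'] (min_width=15, slack=2)
Line 3: ['desert', 'cat'] (min_width=10, slack=7)
Line 4: ['pharmacy', 'heart'] (min_width=14, slack=3)
Line 5: ['data', 'to', 'kitchen'] (min_width=15, slack=2)
Line 6: ['car', 'grass', 'make'] (min_width=14, slack=3)

Answer: |be metal sweet   |
|hospital I bird  |
|desert cat       |
|pharmacy heart   |
|data to kitchen  |
|car grass make   |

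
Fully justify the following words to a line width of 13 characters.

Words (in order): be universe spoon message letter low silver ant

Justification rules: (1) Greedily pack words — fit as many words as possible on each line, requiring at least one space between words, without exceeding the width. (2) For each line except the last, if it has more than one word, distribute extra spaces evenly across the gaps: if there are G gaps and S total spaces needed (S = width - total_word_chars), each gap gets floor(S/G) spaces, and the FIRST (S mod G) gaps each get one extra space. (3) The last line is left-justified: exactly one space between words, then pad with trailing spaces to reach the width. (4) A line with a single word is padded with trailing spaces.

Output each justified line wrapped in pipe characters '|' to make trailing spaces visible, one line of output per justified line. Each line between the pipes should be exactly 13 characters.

Answer: |be   universe|
|spoon message|
|letter    low|
|silver ant   |

Derivation:
Line 1: ['be', 'universe'] (min_width=11, slack=2)
Line 2: ['spoon', 'message'] (min_width=13, slack=0)
Line 3: ['letter', 'low'] (min_width=10, slack=3)
Line 4: ['silver', 'ant'] (min_width=10, slack=3)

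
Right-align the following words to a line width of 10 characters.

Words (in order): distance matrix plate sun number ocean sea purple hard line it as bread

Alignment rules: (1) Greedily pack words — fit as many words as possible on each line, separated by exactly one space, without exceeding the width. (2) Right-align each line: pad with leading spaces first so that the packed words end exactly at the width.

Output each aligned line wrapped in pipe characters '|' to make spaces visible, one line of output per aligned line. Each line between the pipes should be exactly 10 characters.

Line 1: ['distance'] (min_width=8, slack=2)
Line 2: ['matrix'] (min_width=6, slack=4)
Line 3: ['plate', 'sun'] (min_width=9, slack=1)
Line 4: ['number'] (min_width=6, slack=4)
Line 5: ['ocean', 'sea'] (min_width=9, slack=1)
Line 6: ['purple'] (min_width=6, slack=4)
Line 7: ['hard', 'line'] (min_width=9, slack=1)
Line 8: ['it', 'as'] (min_width=5, slack=5)
Line 9: ['bread'] (min_width=5, slack=5)

Answer: |  distance|
|    matrix|
| plate sun|
|    number|
| ocean sea|
|    purple|
| hard line|
|     it as|
|     bread|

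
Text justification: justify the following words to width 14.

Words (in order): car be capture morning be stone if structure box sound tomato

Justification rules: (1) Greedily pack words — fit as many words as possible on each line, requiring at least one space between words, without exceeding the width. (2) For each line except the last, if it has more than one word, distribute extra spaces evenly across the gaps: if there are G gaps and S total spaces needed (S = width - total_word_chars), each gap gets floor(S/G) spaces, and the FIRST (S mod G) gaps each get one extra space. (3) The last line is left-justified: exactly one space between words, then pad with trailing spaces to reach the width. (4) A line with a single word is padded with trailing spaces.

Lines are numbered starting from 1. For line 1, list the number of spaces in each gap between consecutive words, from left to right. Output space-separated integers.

Answer: 1 1

Derivation:
Line 1: ['car', 'be', 'capture'] (min_width=14, slack=0)
Line 2: ['morning', 'be'] (min_width=10, slack=4)
Line 3: ['stone', 'if'] (min_width=8, slack=6)
Line 4: ['structure', 'box'] (min_width=13, slack=1)
Line 5: ['sound', 'tomato'] (min_width=12, slack=2)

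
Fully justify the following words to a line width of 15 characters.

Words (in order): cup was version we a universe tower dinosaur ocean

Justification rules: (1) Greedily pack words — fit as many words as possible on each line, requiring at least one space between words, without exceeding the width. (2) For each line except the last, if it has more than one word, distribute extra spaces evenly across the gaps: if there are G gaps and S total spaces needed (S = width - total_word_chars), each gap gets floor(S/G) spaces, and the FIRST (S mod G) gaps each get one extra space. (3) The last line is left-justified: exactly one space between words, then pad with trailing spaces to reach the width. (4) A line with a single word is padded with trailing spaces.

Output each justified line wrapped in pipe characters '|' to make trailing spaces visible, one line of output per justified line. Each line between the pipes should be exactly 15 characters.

Answer: |cup was version|
|we  a  universe|
|tower  dinosaur|
|ocean          |

Derivation:
Line 1: ['cup', 'was', 'version'] (min_width=15, slack=0)
Line 2: ['we', 'a', 'universe'] (min_width=13, slack=2)
Line 3: ['tower', 'dinosaur'] (min_width=14, slack=1)
Line 4: ['ocean'] (min_width=5, slack=10)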